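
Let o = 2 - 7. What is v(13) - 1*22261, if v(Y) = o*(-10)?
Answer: -22211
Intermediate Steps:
o = -5
v(Y) = 50 (v(Y) = -5*(-10) = 50)
v(13) - 1*22261 = 50 - 1*22261 = 50 - 22261 = -22211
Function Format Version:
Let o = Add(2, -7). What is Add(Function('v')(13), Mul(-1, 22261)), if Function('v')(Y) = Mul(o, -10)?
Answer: -22211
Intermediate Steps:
o = -5
Function('v')(Y) = 50 (Function('v')(Y) = Mul(-5, -10) = 50)
Add(Function('v')(13), Mul(-1, 22261)) = Add(50, Mul(-1, 22261)) = Add(50, -22261) = -22211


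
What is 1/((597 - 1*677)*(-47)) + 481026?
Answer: 1808657761/3760 ≈ 4.8103e+5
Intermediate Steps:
1/((597 - 1*677)*(-47)) + 481026 = 1/((597 - 677)*(-47)) + 481026 = 1/(-80*(-47)) + 481026 = 1/3760 + 481026 = 1808657761/3760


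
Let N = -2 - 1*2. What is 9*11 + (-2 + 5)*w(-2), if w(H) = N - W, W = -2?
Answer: 93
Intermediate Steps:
N = -4 (N = -2 - 2 = -4)
w(H) = -2 (w(H) = -4 - 1*(-2) = -4 + 2 = -2)
9*11 + (-2 + 5)*w(-2) = 9*11 + (-2 + 5)*(-2) = 99 + 3*(-2) = 99 - 6 = 93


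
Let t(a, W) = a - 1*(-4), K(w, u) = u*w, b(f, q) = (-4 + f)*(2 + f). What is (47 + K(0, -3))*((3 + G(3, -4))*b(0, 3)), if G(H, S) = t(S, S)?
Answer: -1128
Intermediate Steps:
t(a, W) = 4 + a (t(a, W) = a + 4 = 4 + a)
G(H, S) = 4 + S
(47 + K(0, -3))*((3 + G(3, -4))*b(0, 3)) = (47 - 3*0)*((3 + (4 - 4))*(-8 + 0**2 - 2*0)) = (47 + 0)*((3 + 0)*(-8 + 0 + 0)) = 47*(3*(-8)) = 47*(-24) = -1128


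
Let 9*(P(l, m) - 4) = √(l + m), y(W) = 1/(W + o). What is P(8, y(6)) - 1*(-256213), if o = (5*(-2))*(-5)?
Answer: 256217 + √6286/252 ≈ 2.5622e+5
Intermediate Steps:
o = 50 (o = -10*(-5) = 50)
y(W) = 1/(50 + W) (y(W) = 1/(W + 50) = 1/(50 + W))
P(l, m) = 4 + √(l + m)/9
P(8, y(6)) - 1*(-256213) = (4 + √(8 + 1/(50 + 6))/9) - 1*(-256213) = (4 + √(8 + 1/56)/9) + 256213 = (4 + √(449/56)/9) + 256213 = (4 + (√6286/28)/9) + 256213 = (4 + √6286/252) + 256213 = 256217 + √6286/252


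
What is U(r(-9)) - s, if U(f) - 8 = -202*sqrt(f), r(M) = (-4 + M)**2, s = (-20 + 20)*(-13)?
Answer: -2618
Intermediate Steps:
s = 0 (s = 0*(-13) = 0)
U(f) = 8 - 202*sqrt(f)
U(r(-9)) - s = (8 - 202*sqrt((-4 - 9)**2)) - 1*0 = (8 - 202*sqrt((-13)**2)) + 0 = (8 - 202*sqrt(169)) + 0 = (8 - 202*13) + 0 = (8 - 2626) + 0 = -2618 + 0 = -2618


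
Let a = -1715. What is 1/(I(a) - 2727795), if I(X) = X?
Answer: -1/2729510 ≈ -3.6637e-7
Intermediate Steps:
1/(I(a) - 2727795) = 1/(-1715 - 2727795) = 1/(-2729510) = -1/2729510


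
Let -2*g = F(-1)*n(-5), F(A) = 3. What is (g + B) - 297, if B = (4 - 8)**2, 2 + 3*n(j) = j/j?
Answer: -561/2 ≈ -280.50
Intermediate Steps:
n(j) = -1/3 (n(j) = -2/3 + (j/j)/3 = -2/3 + (1/3)*1 = -2/3 + 1/3 = -1/3)
g = 1/2 (g = -3*(-1)/(2*3) = -1/2*(-1) = 1/2 ≈ 0.50000)
B = 16 (B = (-4)**2 = 16)
(g + B) - 297 = (1/2 + 16) - 297 = 33/2 - 297 = -561/2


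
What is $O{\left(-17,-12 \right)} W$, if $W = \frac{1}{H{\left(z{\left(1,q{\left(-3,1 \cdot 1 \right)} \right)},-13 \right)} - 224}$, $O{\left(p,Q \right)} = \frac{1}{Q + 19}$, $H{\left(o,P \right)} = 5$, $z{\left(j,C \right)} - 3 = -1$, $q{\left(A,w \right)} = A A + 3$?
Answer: $- \frac{1}{1533} \approx -0.00065232$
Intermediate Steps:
$q{\left(A,w \right)} = 3 + A^{2}$ ($q{\left(A,w \right)} = A^{2} + 3 = 3 + A^{2}$)
$z{\left(j,C \right)} = 2$ ($z{\left(j,C \right)} = 3 - 1 = 2$)
$O{\left(p,Q \right)} = \frac{1}{19 + Q}$
$W = - \frac{1}{219}$ ($W = \frac{1}{5 - 224} = \frac{1}{-219} = - \frac{1}{219} \approx -0.0045662$)
$O{\left(-17,-12 \right)} W = \frac{1}{19 - 12} \left(- \frac{1}{219}\right) = \frac{1}{7} \left(- \frac{1}{219}\right) = - \frac{1}{1533}$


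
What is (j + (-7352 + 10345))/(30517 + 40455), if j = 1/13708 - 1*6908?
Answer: -53666819/972884176 ≈ -0.055163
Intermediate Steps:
j = -94694863/13708 (j = 1/13708 - 6908 = -94694863/13708 ≈ -6908.0)
(j + (-7352 + 10345))/(30517 + 40455) = (-94694863/13708 + (-7352 + 10345))/(30517 + 40455) = (-94694863/13708 + 2993)/70972 = -53666819/13708*1/70972 = -53666819/972884176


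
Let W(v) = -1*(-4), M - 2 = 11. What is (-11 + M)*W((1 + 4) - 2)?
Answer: 8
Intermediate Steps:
M = 13 (M = 2 + 11 = 13)
W(v) = 4
(-11 + M)*W((1 + 4) - 2) = (-11 + 13)*4 = 2*4 = 8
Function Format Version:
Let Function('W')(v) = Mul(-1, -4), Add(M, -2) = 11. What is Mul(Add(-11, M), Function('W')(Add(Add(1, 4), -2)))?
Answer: 8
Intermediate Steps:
M = 13 (M = Add(2, 11) = 13)
Function('W')(v) = 4
Mul(Add(-11, M), Function('W')(Add(Add(1, 4), -2))) = Mul(Add(-11, 13), 4) = Mul(2, 4) = 8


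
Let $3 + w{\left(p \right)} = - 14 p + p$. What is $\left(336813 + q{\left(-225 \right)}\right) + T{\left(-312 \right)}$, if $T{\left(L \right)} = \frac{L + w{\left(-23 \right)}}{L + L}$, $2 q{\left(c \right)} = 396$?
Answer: $\frac{13143430}{39} \approx 3.3701 \cdot 10^{5}$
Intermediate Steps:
$q{\left(c \right)} = 198$ ($q{\left(c \right)} = \frac{1}{2} \cdot 396 = 198$)
$w{\left(p \right)} = -3 - 13 p$ ($w{\left(p \right)} = -3 + \left(- 14 p + p\right) = -3 - 13 p$)
$T{\left(L \right)} = \frac{296 + L}{2 L}$ ($T{\left(L \right)} = \frac{L - -296}{L + L} = \frac{L + \left(-3 + 299\right)}{2 L} = \left(L + 296\right) \frac{1}{2 L} = \left(296 + L\right) \frac{1}{2 L} = \frac{296 + L}{2 L}$)
$\left(336813 + q{\left(-225 \right)}\right) + T{\left(-312 \right)} = \left(336813 + 198\right) + \frac{296 - 312}{2 \left(-312\right)} = 337011 + \frac{1}{2} \left(- \frac{1}{312}\right) \left(-16\right) = 337011 + \frac{1}{39} = \frac{13143430}{39}$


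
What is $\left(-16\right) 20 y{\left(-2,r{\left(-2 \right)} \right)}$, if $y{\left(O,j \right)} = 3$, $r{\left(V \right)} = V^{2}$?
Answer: $-960$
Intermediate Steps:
$\left(-16\right) 20 y{\left(-2,r{\left(-2 \right)} \right)} = \left(-16\right) 20 \cdot 3 = \left(-320\right) 3 = -960$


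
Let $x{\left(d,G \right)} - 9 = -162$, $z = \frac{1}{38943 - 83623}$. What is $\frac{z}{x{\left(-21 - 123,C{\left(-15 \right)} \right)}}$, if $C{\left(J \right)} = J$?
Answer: $\frac{1}{6836040} \approx 1.4628 \cdot 10^{-7}$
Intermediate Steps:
$z = - \frac{1}{44680}$ ($z = \frac{1}{-44680} = - \frac{1}{44680} \approx -2.2381 \cdot 10^{-5}$)
$x{\left(d,G \right)} = -153$ ($x{\left(d,G \right)} = 9 - 162 = -153$)
$\frac{z}{x{\left(-21 - 123,C{\left(-15 \right)} \right)}} = - \frac{1}{44680 \left(-153\right)} = \left(- \frac{1}{44680}\right) \left(- \frac{1}{153}\right) = \frac{1}{6836040}$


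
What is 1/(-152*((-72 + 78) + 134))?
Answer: -1/21280 ≈ -4.6992e-5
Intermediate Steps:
1/(-152*((-72 + 78) + 134)) = 1/(-152*(6 + 134)) = 1/(-152*140) = 1/(-21280) = -1/21280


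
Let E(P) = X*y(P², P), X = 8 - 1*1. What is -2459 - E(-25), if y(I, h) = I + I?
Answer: -11209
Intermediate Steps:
y(I, h) = 2*I
X = 7 (X = 8 - 1 = 7)
E(P) = 14*P² (E(P) = 7*(2*P²) = 14*P²)
-2459 - E(-25) = -2459 - 14*(-25)² = -2459 - 14*625 = -2459 - 1*8750 = -2459 - 8750 = -11209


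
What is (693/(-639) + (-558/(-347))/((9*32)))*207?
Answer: -88037721/394192 ≈ -223.34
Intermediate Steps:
(693/(-639) + (-558/(-347))/((9*32)))*207 = (693*(-1/639) - 558*(-1/347)/288)*207 = (-77/71 + (558/347)*(1/288))*207 = (-77/71 + 31/5552)*207 = -425303/394192*207 = -88037721/394192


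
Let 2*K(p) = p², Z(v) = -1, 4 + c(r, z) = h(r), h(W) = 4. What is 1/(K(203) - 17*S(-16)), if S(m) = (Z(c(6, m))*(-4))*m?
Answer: 2/43385 ≈ 4.6099e-5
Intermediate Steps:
c(r, z) = 0 (c(r, z) = -4 + 4 = 0)
S(m) = 4*m (S(m) = (-1*(-4))*m = 4*m)
K(p) = p²/2
1/(K(203) - 17*S(-16)) = 1/((½)*203² - 68*(-16)) = 1/((½)*41209 - 17*(-64)) = 1/(41209/2 + 1088) = 1/(43385/2) = 2/43385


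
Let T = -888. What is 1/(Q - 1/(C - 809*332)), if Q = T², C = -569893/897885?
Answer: 241161706273/190166616512234397 ≈ 1.2682e-6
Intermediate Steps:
C = -569893/897885 (C = -569893*1/897885 = -569893/897885 ≈ -0.63471)
Q = 788544 (Q = (-888)² = 788544)
1/(Q - 1/(C - 809*332)) = 1/(788544 - 1/(-569893/897885 - 809*332)) = 1/(788544 - 1/(-569893/897885 - 268588)) = 1/(788544 - 1/(-241161706273/897885)) = 1/(788544 - 1*(-897885/241161706273)) = 1/(788544 + 897885/241161706273) = 1/(190166616512234397/241161706273) = 241161706273/190166616512234397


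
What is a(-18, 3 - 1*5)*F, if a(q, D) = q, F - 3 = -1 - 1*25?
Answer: 414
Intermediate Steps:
F = -23 (F = 3 + (-1 - 1*25) = 3 + (-1 - 25) = 3 - 26 = -23)
a(-18, 3 - 1*5)*F = -18*(-23) = 414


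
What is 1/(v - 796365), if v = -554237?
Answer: -1/1350602 ≈ -7.4041e-7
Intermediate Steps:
1/(v - 796365) = 1/(-554237 - 796365) = 1/(-1350602) = -1/1350602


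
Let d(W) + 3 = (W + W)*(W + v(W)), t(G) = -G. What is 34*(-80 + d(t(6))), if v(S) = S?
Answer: 2074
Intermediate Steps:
d(W) = -3 + 4*W**2 (d(W) = -3 + (W + W)*(W + W) = -3 + (2*W)*(2*W) = -3 + 4*W**2)
34*(-80 + d(t(6))) = 34*(-80 + (-3 + 4*(-1*6)**2)) = 34*(-80 + (-3 + 4*(-6)**2)) = 34*(-80 + (-3 + 4*36)) = 34*(-80 + (-3 + 144)) = 34*(-80 + 141) = 34*61 = 2074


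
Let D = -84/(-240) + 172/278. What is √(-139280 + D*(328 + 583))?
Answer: 3*I*√29710869835/1390 ≈ 372.02*I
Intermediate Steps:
D = 2693/2780 (D = -84*(-1/240) + 172*(1/278) = 7/20 + 86/139 = 2693/2780 ≈ 0.96871)
√(-139280 + D*(328 + 583)) = √(-139280 + 2693*(328 + 583)/2780) = √(-139280 + (2693/2780)*911) = √(-139280 + 2453323/2780) = √(-384745077/2780) = 3*I*√29710869835/1390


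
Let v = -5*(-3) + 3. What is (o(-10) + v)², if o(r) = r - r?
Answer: 324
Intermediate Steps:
o(r) = 0
v = 18 (v = 15 + 3 = 18)
(o(-10) + v)² = (0 + 18)² = 18² = 324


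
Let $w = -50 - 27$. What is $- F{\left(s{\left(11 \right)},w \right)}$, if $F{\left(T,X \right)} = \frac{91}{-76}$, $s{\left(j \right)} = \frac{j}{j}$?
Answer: $\frac{91}{76} \approx 1.1974$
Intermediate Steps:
$w = -77$ ($w = -50 - 27 = -77$)
$s{\left(j \right)} = 1$
$F{\left(T,X \right)} = - \frac{91}{76}$ ($F{\left(T,X \right)} = 91 \left(- \frac{1}{76}\right) = - \frac{91}{76}$)
$- F{\left(s{\left(11 \right)},w \right)} = \left(-1\right) \left(- \frac{91}{76}\right) = \frac{91}{76}$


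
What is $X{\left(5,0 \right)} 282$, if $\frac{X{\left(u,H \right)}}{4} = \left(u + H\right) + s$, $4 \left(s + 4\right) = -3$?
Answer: $282$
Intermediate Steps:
$s = - \frac{19}{4}$ ($s = -4 + \frac{1}{4} \left(-3\right) = -4 - \frac{3}{4} = - \frac{19}{4} \approx -4.75$)
$X{\left(u,H \right)} = -19 + 4 H + 4 u$ ($X{\left(u,H \right)} = 4 \left(\left(u + H\right) - \frac{19}{4}\right) = 4 \left(\left(H + u\right) - \frac{19}{4}\right) = 4 \left(- \frac{19}{4} + H + u\right) = -19 + 4 H + 4 u$)
$X{\left(5,0 \right)} 282 = \left(-19 + 4 \cdot 0 + 4 \cdot 5\right) 282 = \left(-19 + 0 + 20\right) 282 = 1 \cdot 282 = 282$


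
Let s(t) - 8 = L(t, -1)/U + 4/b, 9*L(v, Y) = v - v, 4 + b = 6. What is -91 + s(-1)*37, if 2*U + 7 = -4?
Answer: 279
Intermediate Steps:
U = -11/2 (U = -7/2 + (½)*(-4) = -7/2 - 2 = -11/2 ≈ -5.5000)
b = 2 (b = -4 + 6 = 2)
L(v, Y) = 0 (L(v, Y) = (v - v)/9 = (⅑)*0 = 0)
s(t) = 10 (s(t) = 8 + (0/(-11/2) + 4/2) = 8 + (0*(-2/11) + 4*(½)) = 8 + (0 + 2) = 8 + 2 = 10)
-91 + s(-1)*37 = -91 + 10*37 = -91 + 370 = 279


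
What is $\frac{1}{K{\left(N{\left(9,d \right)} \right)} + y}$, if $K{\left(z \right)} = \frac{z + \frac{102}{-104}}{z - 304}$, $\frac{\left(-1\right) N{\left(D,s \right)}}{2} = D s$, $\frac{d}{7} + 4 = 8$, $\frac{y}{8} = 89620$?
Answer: $\frac{42016}{30123817619} \approx 1.3948 \cdot 10^{-6}$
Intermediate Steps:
$y = 716960$ ($y = 8 \cdot 89620 = 716960$)
$d = 28$ ($d = -28 + 7 \cdot 8 = -28 + 56 = 28$)
$N{\left(D,s \right)} = - 2 D s$
$K{\left(z \right)} = \frac{- \frac{51}{52} + z}{-304 + z}$ ($K{\left(z \right)} = \frac{z + 102 \left(- \frac{1}{104}\right)}{-304 + z} = \frac{z - \frac{51}{52}}{-304 + z} = \frac{- \frac{51}{52} + z}{-304 + z}$)
$\frac{1}{K{\left(N{\left(9,d \right)} \right)} + y} = \frac{1}{\frac{- \frac{51}{52} - 18 \cdot 28}{-304 - 18 \cdot 28} + 716960} = \frac{1}{\frac{- \frac{51}{52} - 504}{-304 - 504} + 716960} = \frac{1}{\frac{1}{-808} \left(- \frac{26259}{52}\right) + 716960} = \frac{1}{\left(- \frac{1}{808}\right) \left(- \frac{26259}{52}\right) + 716960} = \frac{1}{\frac{26259}{42016} + 716960} = \frac{1}{\frac{30123817619}{42016}} = \frac{42016}{30123817619}$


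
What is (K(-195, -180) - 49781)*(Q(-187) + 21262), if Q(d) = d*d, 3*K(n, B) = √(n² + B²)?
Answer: -2799235411 + 281155*√313 ≈ -2.7943e+9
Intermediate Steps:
K(n, B) = √(B² + n²)/3 (K(n, B) = √(n² + B²)/3 = √(B² + n²)/3)
Q(d) = d²
(K(-195, -180) - 49781)*(Q(-187) + 21262) = (√((-180)² + (-195)²)/3 - 49781)*((-187)² + 21262) = (√(32400 + 38025)/3 - 49781)*(34969 + 21262) = (√70425/3 - 49781)*56231 = ((15*√313)/3 - 49781)*56231 = (5*√313 - 49781)*56231 = (-49781 + 5*√313)*56231 = -2799235411 + 281155*√313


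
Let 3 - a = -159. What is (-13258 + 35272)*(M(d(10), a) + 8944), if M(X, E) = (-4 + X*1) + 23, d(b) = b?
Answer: 197531622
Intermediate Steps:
a = 162 (a = 3 - 1*(-159) = 3 + 159 = 162)
M(X, E) = 19 + X (M(X, E) = (-4 + X) + 23 = 19 + X)
(-13258 + 35272)*(M(d(10), a) + 8944) = (-13258 + 35272)*((19 + 10) + 8944) = 22014*(29 + 8944) = 22014*8973 = 197531622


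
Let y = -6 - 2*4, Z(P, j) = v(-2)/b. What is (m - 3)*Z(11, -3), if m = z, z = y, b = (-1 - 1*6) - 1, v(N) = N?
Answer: -17/4 ≈ -4.2500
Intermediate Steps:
b = -8 (b = (-1 - 6) - 1 = -7 - 1 = -8)
Z(P, j) = ¼ (Z(P, j) = -2/(-8) = -2*(-⅛) = ¼)
y = -14 (y = -6 - 8 = -14)
z = -14
m = -14
(m - 3)*Z(11, -3) = (-14 - 3)*(¼) = -17*¼ = -17/4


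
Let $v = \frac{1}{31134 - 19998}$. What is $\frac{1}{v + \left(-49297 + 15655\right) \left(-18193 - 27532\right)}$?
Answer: $\frac{11136}{17130291091201} \approx 6.5008 \cdot 10^{-10}$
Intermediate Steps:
$v = \frac{1}{11136} \approx 8.9799 \cdot 10^{-5}$
$\frac{1}{v + \left(-49297 + 15655\right) \left(-18193 - 27532\right)} = \frac{1}{\frac{1}{11136} + \left(-49297 + 15655\right) \left(-18193 - 27532\right)} = \frac{1}{\frac{1}{11136} - -1538280450} = \frac{1}{\frac{1}{11136} + 1538280450} = \frac{1}{\frac{17130291091201}{11136}} = \frac{11136}{17130291091201}$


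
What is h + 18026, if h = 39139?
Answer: 57165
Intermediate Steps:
h + 18026 = 39139 + 18026 = 57165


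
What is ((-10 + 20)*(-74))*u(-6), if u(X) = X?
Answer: 4440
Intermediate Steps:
((-10 + 20)*(-74))*u(-6) = ((-10 + 20)*(-74))*(-6) = (10*(-74))*(-6) = -740*(-6) = 4440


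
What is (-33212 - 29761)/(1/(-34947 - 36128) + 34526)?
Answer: -1491935325/817978483 ≈ -1.8239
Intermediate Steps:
(-33212 - 29761)/(1/(-34947 - 36128) + 34526) = -62973/(1/(-71075) + 34526) = -62973/(-1/71075 + 34526) = -62973/2453935449/71075 = -62973*71075/2453935449 = -1491935325/817978483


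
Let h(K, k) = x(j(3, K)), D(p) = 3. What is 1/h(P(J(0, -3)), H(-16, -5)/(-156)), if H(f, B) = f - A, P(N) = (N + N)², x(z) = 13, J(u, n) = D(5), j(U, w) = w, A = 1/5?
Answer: 1/13 ≈ 0.076923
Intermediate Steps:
A = ⅕ (A = 1*(⅕) = ⅕ ≈ 0.20000)
J(u, n) = 3
P(N) = 4*N² (P(N) = (2*N)² = 4*N²)
H(f, B) = -⅕ + f (H(f, B) = f - 1*⅕ = f - ⅕ = -⅕ + f)
h(K, k) = 13
1/h(P(J(0, -3)), H(-16, -5)/(-156)) = 1/13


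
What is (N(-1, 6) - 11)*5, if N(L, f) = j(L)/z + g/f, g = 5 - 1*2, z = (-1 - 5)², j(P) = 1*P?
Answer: -1895/36 ≈ -52.639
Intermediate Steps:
j(P) = P
z = 36 (z = (-6)² = 36)
g = 3 (g = 5 - 2 = 3)
N(L, f) = 3/f + L/36 (N(L, f) = L/36 + 3/f = 3/f + L/36)
(N(-1, 6) - 11)*5 = ((3/6 + (1/36)*(-1)) - 11)*5 = ((3*(⅙) - 1/36) - 11)*5 = ((½ - 1/36) - 11)*5 = (17/36 - 11)*5 = -379/36*5 = -1895/36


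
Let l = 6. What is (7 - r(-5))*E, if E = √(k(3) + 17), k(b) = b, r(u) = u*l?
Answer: 74*√5 ≈ 165.47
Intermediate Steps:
r(u) = 6*u (r(u) = u*6 = 6*u)
E = 2*√5 (E = √(3 + 17) = √20 = 2*√5 ≈ 4.4721)
(7 - r(-5))*E = (7 - 6*(-5))*(2*√5) = (7 - 1*(-30))*(2*√5) = (7 + 30)*(2*√5) = 37*(2*√5) = 74*√5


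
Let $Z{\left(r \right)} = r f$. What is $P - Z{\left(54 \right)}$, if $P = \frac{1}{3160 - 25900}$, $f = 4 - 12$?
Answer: $\frac{9823679}{22740} \approx 432.0$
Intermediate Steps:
$f = -8$ ($f = 4 - 12 = -8$)
$P = - \frac{1}{22740}$ ($P = \frac{1}{-22740} = - \frac{1}{22740} \approx -4.3975 \cdot 10^{-5}$)
$Z{\left(r \right)} = - 8 r$ ($Z{\left(r \right)} = r \left(-8\right) = - 8 r$)
$P - Z{\left(54 \right)} = - \frac{1}{22740} - \left(-8\right) 54 = - \frac{1}{22740} - -432 = - \frac{1}{22740} + 432 = \frac{9823679}{22740}$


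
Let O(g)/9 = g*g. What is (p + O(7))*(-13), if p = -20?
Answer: -5473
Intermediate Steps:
O(g) = 9*g² (O(g) = 9*(g*g) = 9*g²)
(p + O(7))*(-13) = (-20 + 9*7²)*(-13) = (-20 + 9*49)*(-13) = (-20 + 441)*(-13) = 421*(-13) = -5473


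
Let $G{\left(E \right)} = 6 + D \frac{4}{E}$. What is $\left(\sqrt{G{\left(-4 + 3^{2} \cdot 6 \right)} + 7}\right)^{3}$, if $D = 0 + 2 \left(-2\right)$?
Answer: $\frac{317 \sqrt{317}}{125} \approx 45.152$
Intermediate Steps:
$D = -4$ ($D = 0 - 4 = -4$)
$G{\left(E \right)} = 6 - \frac{16}{E}$ ($G{\left(E \right)} = 6 - 4 \frac{4}{E} = 6 - \frac{16}{E}$)
$\left(\sqrt{G{\left(-4 + 3^{2} \cdot 6 \right)} + 7}\right)^{3} = \left(\sqrt{\left(6 - \frac{16}{-4 + 3^{2} \cdot 6}\right) + 7}\right)^{3} = \left(\sqrt{\left(6 - \frac{16}{-4 + 9 \cdot 6}\right) + 7}\right)^{3} = \left(\sqrt{\left(6 - \frac{16}{-4 + 54}\right) + 7}\right)^{3} = \left(\sqrt{\left(6 - \frac{16}{50}\right) + 7}\right)^{3} = \left(\sqrt{\left(6 - \frac{8}{25}\right) + 7}\right)^{3} = \left(\sqrt{\frac{142}{25} + 7}\right)^{3} = \left(\sqrt{\frac{317}{25}}\right)^{3} = \left(\frac{\sqrt{317}}{5}\right)^{3} = \frac{317 \sqrt{317}}{125}$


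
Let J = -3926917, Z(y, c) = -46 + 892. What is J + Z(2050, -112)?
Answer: -3926071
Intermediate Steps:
Z(y, c) = 846
J + Z(2050, -112) = -3926917 + 846 = -3926071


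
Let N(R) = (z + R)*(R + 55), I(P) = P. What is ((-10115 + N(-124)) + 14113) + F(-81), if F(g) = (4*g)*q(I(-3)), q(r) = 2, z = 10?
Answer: 11216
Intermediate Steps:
N(R) = (10 + R)*(55 + R) (N(R) = (10 + R)*(R + 55) = (10 + R)*(55 + R))
F(g) = 8*g (F(g) = (4*g)*2 = 8*g)
((-10115 + N(-124)) + 14113) + F(-81) = ((-10115 + (550 + (-124)² + 65*(-124))) + 14113) + 8*(-81) = ((-10115 + (550 + 15376 - 8060)) + 14113) - 648 = ((-10115 + 7866) + 14113) - 648 = (-2249 + 14113) - 648 = 11864 - 648 = 11216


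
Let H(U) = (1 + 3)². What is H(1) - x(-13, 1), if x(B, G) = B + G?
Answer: 28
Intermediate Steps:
H(U) = 16 (H(U) = 4² = 16)
H(1) - x(-13, 1) = 16 - (-13 + 1) = 16 - 1*(-12) = 16 + 12 = 28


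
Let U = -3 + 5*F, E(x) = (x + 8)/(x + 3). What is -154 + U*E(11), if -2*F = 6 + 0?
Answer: -1249/7 ≈ -178.43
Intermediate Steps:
F = -3 (F = -(6 + 0)/2 = -1/2*6 = -3)
E(x) = (8 + x)/(3 + x)
U = -18 (U = -3 + 5*(-3) = -3 - 15 = -18)
-154 + U*E(11) = -154 - 18*(8 + 11)/(3 + 11) = -154 - 18*19/14 = -154 - 171/7 = -1249/7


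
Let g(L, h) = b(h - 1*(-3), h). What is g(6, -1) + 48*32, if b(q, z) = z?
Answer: 1535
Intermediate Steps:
g(L, h) = h
g(6, -1) + 48*32 = -1 + 48*32 = -1 + 1536 = 1535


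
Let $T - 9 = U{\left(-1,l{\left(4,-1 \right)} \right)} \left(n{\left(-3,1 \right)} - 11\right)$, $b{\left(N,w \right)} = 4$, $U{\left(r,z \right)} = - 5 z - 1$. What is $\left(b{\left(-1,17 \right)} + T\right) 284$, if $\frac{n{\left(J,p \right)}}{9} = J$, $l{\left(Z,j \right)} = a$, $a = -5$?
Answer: $-255316$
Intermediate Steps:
$l{\left(Z,j \right)} = -5$
$n{\left(J,p \right)} = 9 J$
$U{\left(r,z \right)} = -1 - 5 z$
$T = -903$ ($T = 9 + \left(-1 - -25\right) \left(9 \left(-3\right) - 11\right) = 9 + \left(-1 + 25\right) \left(-27 - 11\right) = 9 + 24 \left(-38\right) = 9 - 912 = -903$)
$\left(b{\left(-1,17 \right)} + T\right) 284 = \left(4 - 903\right) 284 = \left(-899\right) 284 = -255316$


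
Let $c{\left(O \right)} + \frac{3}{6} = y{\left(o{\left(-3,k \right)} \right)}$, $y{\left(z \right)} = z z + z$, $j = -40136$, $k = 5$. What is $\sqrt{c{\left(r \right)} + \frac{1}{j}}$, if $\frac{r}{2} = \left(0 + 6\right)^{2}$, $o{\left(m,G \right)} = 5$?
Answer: $\frac{\sqrt{11880366374}}{20068} \approx 5.4314$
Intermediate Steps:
$y{\left(z \right)} = z + z^{2}$ ($y{\left(z \right)} = z^{2} + z = z + z^{2}$)
$r = 72$ ($r = 2 \left(0 + 6\right)^{2} = 2 \cdot 6^{2} = 2 \cdot 36 = 72$)
$c{\left(O \right)} = \frac{59}{2}$ ($c{\left(O \right)} = - \frac{1}{2} + 5 \left(1 + 5\right) = - \frac{1}{2} + 5 \cdot 6 = - \frac{1}{2} + 30 = \frac{59}{2}$)
$\sqrt{c{\left(r \right)} + \frac{1}{j}} = \sqrt{\frac{59}{2} + \frac{1}{-40136}} = \sqrt{\frac{59}{2} - \frac{1}{40136}} = \sqrt{\frac{1184011}{40136}} = \frac{\sqrt{11880366374}}{20068}$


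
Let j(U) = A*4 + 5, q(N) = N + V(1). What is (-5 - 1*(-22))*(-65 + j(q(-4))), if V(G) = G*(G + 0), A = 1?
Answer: -952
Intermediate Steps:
V(G) = G² (V(G) = G*G = G²)
q(N) = 1 + N (q(N) = N + 1² = N + 1 = 1 + N)
j(U) = 9 (j(U) = 1*4 + 5 = 4 + 5 = 9)
(-5 - 1*(-22))*(-65 + j(q(-4))) = (-5 - 1*(-22))*(-65 + 9) = (-5 + 22)*(-56) = 17*(-56) = -952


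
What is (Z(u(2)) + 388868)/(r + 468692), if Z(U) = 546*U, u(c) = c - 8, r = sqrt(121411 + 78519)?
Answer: 90361942832/109835995467 - 192796*sqrt(199930)/109835995467 ≈ 0.82191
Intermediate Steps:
r = sqrt(199930) ≈ 447.14
u(c) = -8 + c
(Z(u(2)) + 388868)/(r + 468692) = (546*(-8 + 2) + 388868)/(sqrt(199930) + 468692) = (546*(-6) + 388868)/(468692 + sqrt(199930)) = (-3276 + 388868)/(468692 + sqrt(199930)) = 385592/(468692 + sqrt(199930))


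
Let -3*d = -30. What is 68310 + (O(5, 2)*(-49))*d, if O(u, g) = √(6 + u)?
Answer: 68310 - 490*√11 ≈ 66685.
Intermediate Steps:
d = 10 (d = -⅓*(-30) = 10)
68310 + (O(5, 2)*(-49))*d = 68310 + (√(6 + 5)*(-49))*10 = 68310 + (√11*(-49))*10 = 68310 - 49*√11*10 = 68310 - 490*√11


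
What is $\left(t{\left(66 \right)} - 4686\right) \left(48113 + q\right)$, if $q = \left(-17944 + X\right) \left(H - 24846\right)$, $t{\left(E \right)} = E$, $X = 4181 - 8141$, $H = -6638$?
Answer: $-3186292258380$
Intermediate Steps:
$X = -3960$
$q = 689625536$ ($q = \left(-17944 - 3960\right) \left(-6638 - 24846\right) = \left(-21904\right) \left(-31484\right) = 689625536$)
$\left(t{\left(66 \right)} - 4686\right) \left(48113 + q\right) = \left(66 - 4686\right) \left(48113 + 689625536\right) = \left(-4620\right) 689673649 = -3186292258380$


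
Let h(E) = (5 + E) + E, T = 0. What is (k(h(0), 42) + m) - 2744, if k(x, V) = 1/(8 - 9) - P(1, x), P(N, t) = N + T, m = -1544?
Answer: -4290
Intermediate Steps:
P(N, t) = N (P(N, t) = N + 0 = N)
h(E) = 5 + 2*E
k(x, V) = -2 (k(x, V) = 1/(8 - 9) - 1*1 = 1/(-1) - 1 = -1 - 1 = -2)
(k(h(0), 42) + m) - 2744 = (-2 - 1544) - 2744 = -1546 - 2744 = -4290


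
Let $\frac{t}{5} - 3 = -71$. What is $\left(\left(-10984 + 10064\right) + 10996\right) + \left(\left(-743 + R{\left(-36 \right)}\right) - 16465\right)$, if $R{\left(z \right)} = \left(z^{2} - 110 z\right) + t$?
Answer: $-2216$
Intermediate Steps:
$t = -340$ ($t = 15 + 5 \left(-71\right) = 15 - 355 = -340$)
$R{\left(z \right)} = -340 + z^{2} - 110 z$ ($R{\left(z \right)} = \left(z^{2} - 110 z\right) - 340 = -340 + z^{2} - 110 z$)
$\left(\left(-10984 + 10064\right) + 10996\right) + \left(\left(-743 + R{\left(-36 \right)}\right) - 16465\right) = \left(\left(-10984 + 10064\right) + 10996\right) - 12292 = \left(-920 + 10996\right) + \left(\left(-743 + \left(-340 + 1296 + 3960\right)\right) - 16465\right) = 10076 + \left(\left(-743 + 4916\right) - 16465\right) = 10076 + \left(4173 - 16465\right) = 10076 - 12292 = -2216$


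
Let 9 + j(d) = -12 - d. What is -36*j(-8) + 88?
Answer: 556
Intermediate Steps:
j(d) = -21 - d (j(d) = -9 + (-12 - d) = -21 - d)
-36*j(-8) + 88 = -36*(-21 - 1*(-8)) + 88 = -36*(-21 + 8) + 88 = -36*(-13) + 88 = 468 + 88 = 556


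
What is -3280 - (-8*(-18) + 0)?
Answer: -3424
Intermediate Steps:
-3280 - (-8*(-18) + 0) = -3280 - (144 + 0) = -3280 - 1*144 = -3280 - 144 = -3424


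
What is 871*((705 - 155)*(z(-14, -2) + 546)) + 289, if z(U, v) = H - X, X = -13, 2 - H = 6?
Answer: 265873039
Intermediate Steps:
H = -4 (H = 2 - 1*6 = 2 - 6 = -4)
z(U, v) = 9 (z(U, v) = -4 - 1*(-13) = -4 + 13 = 9)
871*((705 - 155)*(z(-14, -2) + 546)) + 289 = 871*((705 - 155)*(9 + 546)) + 289 = 871*(550*555) + 289 = 871*305250 + 289 = 265872750 + 289 = 265873039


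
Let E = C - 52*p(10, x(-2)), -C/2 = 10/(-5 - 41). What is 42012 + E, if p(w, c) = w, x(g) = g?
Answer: 954326/23 ≈ 41492.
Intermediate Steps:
C = 10/23 (C = -20/(-5 - 41) = -20/(-46) = -20*(-1)/46 = -2*(-5/23) = 10/23 ≈ 0.43478)
E = -11950/23 (E = 10/23 - 52*10 = 10/23 - 520 = -11950/23 ≈ -519.57)
42012 + E = 42012 - 11950/23 = 954326/23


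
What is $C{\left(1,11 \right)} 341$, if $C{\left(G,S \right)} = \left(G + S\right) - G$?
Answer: $3751$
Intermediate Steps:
$C{\left(G,S \right)} = S$
$C{\left(1,11 \right)} 341 = 11 \cdot 341 = 3751$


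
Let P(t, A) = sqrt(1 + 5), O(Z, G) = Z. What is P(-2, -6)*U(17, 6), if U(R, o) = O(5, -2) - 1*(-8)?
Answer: 13*sqrt(6) ≈ 31.843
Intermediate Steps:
P(t, A) = sqrt(6)
U(R, o) = 13 (U(R, o) = 5 - 1*(-8) = 5 + 8 = 13)
P(-2, -6)*U(17, 6) = sqrt(6)*13 = 13*sqrt(6)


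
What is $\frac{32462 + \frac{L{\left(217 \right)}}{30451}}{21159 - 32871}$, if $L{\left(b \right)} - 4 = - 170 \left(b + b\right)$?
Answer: $- \frac{494213293}{178321056} \approx -2.7715$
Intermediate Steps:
$L{\left(b \right)} = 4 - 340 b$ ($L{\left(b \right)} = 4 - 170 \left(b + b\right) = 4 - 170 \cdot 2 b = 4 - 340 b$)
$\frac{32462 + \frac{L{\left(217 \right)}}{30451}}{21159 - 32871} = \frac{32462 + \frac{4 - 73780}{30451}}{21159 - 32871} = \frac{32462 + \left(4 - 73780\right) \frac{1}{30451}}{-11712} = \left(32462 - \frac{73776}{30451}\right) \left(- \frac{1}{11712}\right) = \frac{988426586}{30451} \left(- \frac{1}{11712}\right) = - \frac{494213293}{178321056}$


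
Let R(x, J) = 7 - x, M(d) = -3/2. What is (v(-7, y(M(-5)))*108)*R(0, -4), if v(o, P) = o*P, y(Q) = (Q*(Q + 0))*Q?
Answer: 35721/2 ≈ 17861.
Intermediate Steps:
M(d) = -3/2 (M(d) = -3*½ = -3/2)
y(Q) = Q³ (y(Q) = (Q*Q)*Q = Q²*Q = Q³)
v(o, P) = P*o
(v(-7, y(M(-5)))*108)*R(0, -4) = (((-3/2)³*(-7))*108)*(7 - 1*0) = (-27/8*(-7)*108)*(7 + 0) = ((189/8)*108)*7 = (5103/2)*7 = 35721/2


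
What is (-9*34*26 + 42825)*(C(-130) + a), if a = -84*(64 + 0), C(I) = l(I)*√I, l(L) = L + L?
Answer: -187455744 - 9065940*I*√130 ≈ -1.8746e+8 - 1.0337e+8*I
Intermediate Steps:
l(L) = 2*L
C(I) = 2*I^(3/2) (C(I) = (2*I)*√I = 2*I^(3/2))
a = -5376 (a = -84*64 = -5376)
(-9*34*26 + 42825)*(C(-130) + a) = (-9*34*26 + 42825)*(2*(-130)^(3/2) - 5376) = (-306*26 + 42825)*(2*(-130*I*√130) - 5376) = (-7956 + 42825)*(-260*I*√130 - 5376) = 34869*(-5376 - 260*I*√130) = -187455744 - 9065940*I*√130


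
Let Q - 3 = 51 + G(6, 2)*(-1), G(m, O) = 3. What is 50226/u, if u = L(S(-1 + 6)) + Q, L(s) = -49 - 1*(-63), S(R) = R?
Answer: 50226/65 ≈ 772.71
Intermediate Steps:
L(s) = 14 (L(s) = -49 + 63 = 14)
Q = 51 (Q = 3 + (51 + 3*(-1)) = 3 + (51 - 3) = 3 + 48 = 51)
u = 65 (u = 14 + 51 = 65)
50226/u = 50226/65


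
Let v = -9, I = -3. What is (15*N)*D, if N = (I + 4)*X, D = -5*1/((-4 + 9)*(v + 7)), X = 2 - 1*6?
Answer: -30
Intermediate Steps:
X = -4 (X = 2 - 6 = -4)
D = ½ (D = -5*1/((-9 + 7)*(-4 + 9)) = -5/(5*(-2)) = -5/(-10) = -5*(-⅒) = ½ ≈ 0.50000)
N = -4 (N = (-3 + 4)*(-4) = 1*(-4) = -4)
(15*N)*D = (15*(-4))*(½) = -60*½ = -30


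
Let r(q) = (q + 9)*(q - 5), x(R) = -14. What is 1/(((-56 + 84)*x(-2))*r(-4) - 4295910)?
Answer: -1/4278270 ≈ -2.3374e-7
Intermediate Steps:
r(q) = (-5 + q)*(9 + q) (r(q) = (9 + q)*(-5 + q) = (-5 + q)*(9 + q))
1/(((-56 + 84)*x(-2))*r(-4) - 4295910) = 1/(((-56 + 84)*(-14))*(-45 + (-4)² + 4*(-4)) - 4295910) = 1/((28*(-14))*(-45 + 16 - 16) - 4295910) = 1/(-392*(-45) - 4295910) = 1/(17640 - 4295910) = 1/(-4278270) = -1/4278270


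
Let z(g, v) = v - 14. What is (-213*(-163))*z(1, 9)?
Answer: -173595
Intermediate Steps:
z(g, v) = -14 + v
(-213*(-163))*z(1, 9) = (-213*(-163))*(-14 + 9) = 34719*(-5) = -173595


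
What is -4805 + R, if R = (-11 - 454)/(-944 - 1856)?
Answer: -2690707/560 ≈ -4804.8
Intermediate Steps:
R = 93/560 (R = -465/(-2800) = -465*(-1/2800) = 93/560 ≈ 0.16607)
-4805 + R = -4805 + 93/560 = -2690707/560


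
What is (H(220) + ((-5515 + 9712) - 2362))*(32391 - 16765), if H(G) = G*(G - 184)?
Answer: 152431630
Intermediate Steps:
H(G) = G*(-184 + G)
(H(220) + ((-5515 + 9712) - 2362))*(32391 - 16765) = (220*(-184 + 220) + ((-5515 + 9712) - 2362))*(32391 - 16765) = (220*36 + (4197 - 2362))*15626 = (7920 + 1835)*15626 = 9755*15626 = 152431630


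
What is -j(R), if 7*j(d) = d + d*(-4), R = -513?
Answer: -1539/7 ≈ -219.86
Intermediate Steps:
j(d) = -3*d/7 (j(d) = (d + d*(-4))/7 = (d - 4*d)/7 = (-3*d)/7 = -3*d/7)
-j(R) = -(-3)*(-513)/7 = -1*1539/7 = -1539/7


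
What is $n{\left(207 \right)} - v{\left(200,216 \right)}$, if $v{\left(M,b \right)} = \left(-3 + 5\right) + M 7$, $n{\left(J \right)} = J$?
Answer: $-1195$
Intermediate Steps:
$v{\left(M,b \right)} = 2 + 7 M$
$n{\left(207 \right)} - v{\left(200,216 \right)} = 207 - \left(2 + 7 \cdot 200\right) = 207 - \left(2 + 1400\right) = 207 - 1402 = -1195$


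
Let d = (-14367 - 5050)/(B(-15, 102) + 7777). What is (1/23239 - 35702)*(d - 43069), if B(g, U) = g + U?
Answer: 281023844652177641/182751496 ≈ 1.5377e+9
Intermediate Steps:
B(g, U) = U + g
d = -19417/7864 (d = (-14367 - 5050)/((102 - 15) + 7777) = -19417/(87 + 7777) = -19417/7864 ≈ -2.4691)
(1/23239 - 35702)*(d - 43069) = (1/23239 - 35702)*(-19417/7864 - 43069) = (1/23239 - 35702)*(-338714033/7864) = -829678777/23239*(-338714033/7864) = 281023844652177641/182751496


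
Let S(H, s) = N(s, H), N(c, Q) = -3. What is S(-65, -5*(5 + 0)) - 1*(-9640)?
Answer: 9637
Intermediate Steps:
S(H, s) = -3
S(-65, -5*(5 + 0)) - 1*(-9640) = -3 - 1*(-9640) = -3 + 9640 = 9637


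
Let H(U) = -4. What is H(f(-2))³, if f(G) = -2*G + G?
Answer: -64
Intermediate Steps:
f(G) = -G
H(f(-2))³ = (-4)³ = -64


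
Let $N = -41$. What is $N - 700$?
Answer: $-741$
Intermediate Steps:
$N - 700 = -41 - 700 = -741$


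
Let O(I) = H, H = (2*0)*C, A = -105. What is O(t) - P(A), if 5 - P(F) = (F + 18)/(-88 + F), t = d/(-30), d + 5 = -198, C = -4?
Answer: -878/193 ≈ -4.5492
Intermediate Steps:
d = -203 (d = -5 - 198 = -203)
t = 203/30 (t = -203/(-30) = -203*(-1/30) = 203/30 ≈ 6.7667)
H = 0 (H = (2*0)*(-4) = 0*(-4) = 0)
O(I) = 0
P(F) = 5 - (18 + F)/(-88 + F) (P(F) = 5 - (F + 18)/(-88 + F) = 5 - (18 + F)/(-88 + F))
O(t) - P(A) = 0 - 2*(-229 + 2*(-105))/(-88 - 105) = 0 - 2*(-229 - 210)/(-193) = 0 - 2*(-1)*(-439)/193 = 0 - 1*878/193 = 0 - 878/193 = -878/193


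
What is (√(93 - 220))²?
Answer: -127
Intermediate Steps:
(√(93 - 220))² = (√(-127))² = (I*√127)² = -127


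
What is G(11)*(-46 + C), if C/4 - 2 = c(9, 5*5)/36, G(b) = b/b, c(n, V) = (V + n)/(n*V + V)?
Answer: -42733/1125 ≈ -37.985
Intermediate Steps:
c(n, V) = (V + n)/(V + V*n) (c(n, V) = (V + n)/(V*n + V) = (V + n)/(V + V*n))
G(b) = 1
C = 9017/1125 (C = 8 + 4*(((5*5 + 9)/(((5*5))*(1 + 9)))/36) = 8 + 4*(((25 + 9)/(25*10))*(1/36)) = 8 + 4*(((1/25)*(⅒)*34)*(1/36)) = 8 + 4*((17/125)*(1/36)) = 8 + 4*(17/4500) = 8 + 17/1125 = 9017/1125 ≈ 8.0151)
G(11)*(-46 + C) = 1*(-46 + 9017/1125) = 1*(-42733/1125) = -42733/1125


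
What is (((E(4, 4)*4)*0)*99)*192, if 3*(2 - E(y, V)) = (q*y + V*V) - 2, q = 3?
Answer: 0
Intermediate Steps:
E(y, V) = 8/3 - y - V²/3 (E(y, V) = 2 - ((3*y + V*V) - 2)/3 = 2 - ((3*y + V²) - 2)/3 = 2 - ((V² + 3*y) - 2)/3 = 2 - (-2 + V² + 3*y)/3 = 2 + (⅔ - y - V²/3) = 8/3 - y - V²/3)
(((E(4, 4)*4)*0)*99)*192 = ((((8/3 - 1*4 - ⅓*4²)*4)*0)*99)*192 = ((((8/3 - 4 - ⅓*16)*4)*0)*99)*192 = ((((8/3 - 4 - 16/3)*4)*0)*99)*192 = ((-20/3*4*0)*99)*192 = (-80/3*0*99)*192 = (0*99)*192 = 0*192 = 0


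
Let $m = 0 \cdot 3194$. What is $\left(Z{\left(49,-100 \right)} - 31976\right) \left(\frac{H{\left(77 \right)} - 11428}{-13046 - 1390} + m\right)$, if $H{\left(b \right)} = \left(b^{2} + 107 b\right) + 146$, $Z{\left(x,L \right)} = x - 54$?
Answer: $\frac{15382861}{2406} \approx 6393.5$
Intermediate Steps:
$Z{\left(x,L \right)} = -54 + x$
$H{\left(b \right)} = 146 + b^{2} + 107 b$
$m = 0$
$\left(Z{\left(49,-100 \right)} - 31976\right) \left(\frac{H{\left(77 \right)} - 11428}{-13046 - 1390} + m\right) = \left(\left(-54 + 49\right) - 31976\right) \left(\frac{\left(146 + 77^{2} + 107 \cdot 77\right) - 11428}{-13046 - 1390} + 0\right) = \left(-5 - 31976\right) \left(\frac{\left(146 + 5929 + 8239\right) - 11428}{-14436} + 0\right) = - 31981 \left(\left(14314 - 11428\right) \left(- \frac{1}{14436}\right) + 0\right) = - 31981 \left(2886 \left(- \frac{1}{14436}\right) + 0\right) = - 31981 \left(- \frac{481}{2406} + 0\right) = \left(-31981\right) \left(- \frac{481}{2406}\right) = \frac{15382861}{2406}$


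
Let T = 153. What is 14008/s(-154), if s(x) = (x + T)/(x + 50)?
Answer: 1456832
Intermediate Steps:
s(x) = (153 + x)/(50 + x) (s(x) = (x + 153)/(x + 50) = (153 + x)/(50 + x))
14008/s(-154) = 14008/(((153 - 154)/(50 - 154))) = 14008/((-1/(-104))) = 14008/((-1/104*(-1))) = 14008/(1/104) = 14008*104 = 1456832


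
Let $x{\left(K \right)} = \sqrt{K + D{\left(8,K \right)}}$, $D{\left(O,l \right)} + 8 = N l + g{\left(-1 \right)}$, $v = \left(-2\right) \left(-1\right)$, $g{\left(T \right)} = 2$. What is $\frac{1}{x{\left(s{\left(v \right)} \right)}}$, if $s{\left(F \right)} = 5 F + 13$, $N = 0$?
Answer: $\frac{\sqrt{17}}{17} \approx 0.24254$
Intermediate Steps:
$v = 2$
$s{\left(F \right)} = 13 + 5 F$
$D{\left(O,l \right)} = -6$ ($D{\left(O,l \right)} = -8 + \left(0 l + 2\right) = -8 + \left(0 + 2\right) = -8 + 2 = -6$)
$x{\left(K \right)} = \sqrt{-6 + K}$ ($x{\left(K \right)} = \sqrt{K - 6} = \sqrt{-6 + K}$)
$\frac{1}{x{\left(s{\left(v \right)} \right)}} = \frac{1}{\sqrt{-6 + \left(13 + 5 \cdot 2\right)}} = \frac{1}{\sqrt{-6 + \left(13 + 10\right)}} = \frac{1}{\sqrt{-6 + 23}} = \frac{1}{\sqrt{17}} = \frac{\sqrt{17}}{17}$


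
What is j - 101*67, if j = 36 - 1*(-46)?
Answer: -6685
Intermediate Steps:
j = 82 (j = 36 + 46 = 82)
j - 101*67 = 82 - 101*67 = 82 - 6767 = -6685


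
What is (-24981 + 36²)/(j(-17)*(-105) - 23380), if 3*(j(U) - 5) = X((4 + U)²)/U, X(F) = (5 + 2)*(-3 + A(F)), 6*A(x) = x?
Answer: 483174/480263 ≈ 1.0061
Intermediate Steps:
A(x) = x/6
X(F) = -21 + 7*F/6 (X(F) = (5 + 2)*(-3 + F/6) = 7*(-3 + F/6) = -21 + 7*F/6)
j(U) = 5 + (-21 + 7*(4 + U)²/6)/(3*U) (j(U) = 5 + ((-21 + 7*(4 + U)²/6)/U)/3 = 5 + (-21 + 7*(4 + U)²/6)/(3*U))
(-24981 + 36²)/(j(-17)*(-105) - 23380) = (-24981 + 36²)/(((1/18)*(-14 + 7*(-17)² + 146*(-17))/(-17))*(-105) - 23380) = (-24981 + 1296)/(((1/18)*(-1/17)*(-14 + 7*289 - 2482))*(-105) - 23380) = -23685/(((1/18)*(-1/17)*(-14 + 2023 - 2482))*(-105) - 23380) = -23685/(((1/18)*(-1/17)*(-473))*(-105) - 23380) = -23685/((473/306)*(-105) - 23380) = -23685/(-16555/102 - 23380) = -23685/(-2401315/102) = -23685*(-102/2401315) = 483174/480263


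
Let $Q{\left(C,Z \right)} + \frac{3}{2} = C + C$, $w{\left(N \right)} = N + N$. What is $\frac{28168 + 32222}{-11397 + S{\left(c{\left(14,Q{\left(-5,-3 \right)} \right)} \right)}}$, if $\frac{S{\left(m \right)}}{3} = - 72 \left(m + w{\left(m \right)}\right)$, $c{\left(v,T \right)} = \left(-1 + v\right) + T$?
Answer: $- \frac{20130}{4123} \approx -4.8824$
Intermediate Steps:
$w{\left(N \right)} = 2 N$
$Q{\left(C,Z \right)} = - \frac{3}{2} + 2 C$ ($Q{\left(C,Z \right)} = - \frac{3}{2} + \left(C + C\right) = - \frac{3}{2} + 2 C$)
$c{\left(v,T \right)} = -1 + T + v$
$S{\left(m \right)} = - 648 m$ ($S{\left(m \right)} = 3 \left(- 72 \left(m + 2 m\right)\right) = 3 \left(- 72 \cdot 3 m\right) = 3 \left(- 216 m\right) = - 648 m$)
$\frac{28168 + 32222}{-11397 + S{\left(c{\left(14,Q{\left(-5,-3 \right)} \right)} \right)}} = \frac{28168 + 32222}{-11397 - 648 \left(-1 + \left(- \frac{3}{2} + 2 \left(-5\right)\right) + 14\right)} = \frac{60390}{-11397 - 648 \left(-1 - \frac{23}{2} + 14\right)} = \frac{60390}{-11397 - 972} = \frac{60390}{-12369} = 60390 \left(- \frac{1}{12369}\right) = - \frac{20130}{4123}$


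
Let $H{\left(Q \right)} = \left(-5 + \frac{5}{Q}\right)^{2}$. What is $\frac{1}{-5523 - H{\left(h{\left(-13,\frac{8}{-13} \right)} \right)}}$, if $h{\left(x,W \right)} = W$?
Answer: $- \frac{64}{364497} \approx -0.00017558$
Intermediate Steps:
$\frac{1}{-5523 - H{\left(h{\left(-13,\frac{8}{-13} \right)} \right)}} = \frac{1}{-5523 - \frac{25 \left(-1 + \frac{8}{-13}\right)^{2}}{\frac{64}{169}}} = \frac{1}{-5523 - \frac{25 \left(-1 + 8 \left(- \frac{1}{13}\right)\right)^{2}}{\frac{64}{169}}} = \frac{1}{-5523 - \frac{25 \left(-1 - \frac{8}{13}\right)^{2}}{\frac{64}{169}}} = \frac{1}{-5523 - 25 \cdot \frac{169}{64} \left(- \frac{21}{13}\right)^{2}} = \frac{1}{-5523 - 25 \cdot \frac{169}{64} \cdot \frac{441}{169}} = \frac{1}{-5523 - \frac{11025}{64}} = \frac{1}{- \frac{364497}{64}} = - \frac{64}{364497}$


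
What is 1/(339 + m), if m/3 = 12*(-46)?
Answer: -1/1317 ≈ -0.00075930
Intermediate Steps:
m = -1656 (m = 3*(12*(-46)) = 3*(-552) = -1656)
1/(339 + m) = 1/(339 - 1656) = 1/(-1317) = -1/1317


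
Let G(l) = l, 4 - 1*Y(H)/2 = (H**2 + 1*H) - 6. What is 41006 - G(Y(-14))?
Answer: 41350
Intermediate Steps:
Y(H) = 20 - 2*H - 2*H**2 (Y(H) = 8 - 2*((H**2 + 1*H) - 6) = 8 - 2*((H**2 + H) - 6) = 8 - 2*((H + H**2) - 6) = 8 - 2*(-6 + H + H**2) = 8 + (12 - 2*H - 2*H**2) = 20 - 2*H - 2*H**2)
41006 - G(Y(-14)) = 41006 - (20 - 2*(-14) - 2*(-14)**2) = 41006 - (20 + 28 - 2*196) = 41006 - (20 + 28 - 392) = 41006 - 1*(-344) = 41006 + 344 = 41350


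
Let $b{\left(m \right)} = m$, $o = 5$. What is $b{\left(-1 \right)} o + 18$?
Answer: $13$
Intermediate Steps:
$b{\left(-1 \right)} o + 18 = \left(-1\right) 5 + 18 = -5 + 18 = 13$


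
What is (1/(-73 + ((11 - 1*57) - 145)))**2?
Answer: 1/69696 ≈ 1.4348e-5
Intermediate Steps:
(1/(-73 + ((11 - 1*57) - 145)))**2 = (1/(-73 + ((11 - 57) - 145)))**2 = (1/(-73 + (-46 - 145)))**2 = (1/(-73 - 191))**2 = (1/(-264))**2 = (-1/264)**2 = 1/69696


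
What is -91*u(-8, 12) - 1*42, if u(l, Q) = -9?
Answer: 777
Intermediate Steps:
-91*u(-8, 12) - 1*42 = -91*(-9) - 1*42 = 819 - 42 = 777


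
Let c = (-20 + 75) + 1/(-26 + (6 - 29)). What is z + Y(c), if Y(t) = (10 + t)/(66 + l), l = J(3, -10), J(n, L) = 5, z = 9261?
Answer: 32222203/3479 ≈ 9261.9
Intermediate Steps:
l = 5
c = 2694/49 (c = 55 + 1/(-26 - 23) = 55 + 1/(-49) = 55 - 1/49 = 2694/49 ≈ 54.980)
Y(t) = 10/71 + t/71 (Y(t) = (10 + t)/(66 + 5) = (10 + t)/71 = (10 + t)*(1/71) = 10/71 + t/71)
z + Y(c) = 9261 + (10/71 + (1/71)*(2694/49)) = 9261 + (10/71 + 2694/3479) = 9261 + 3184/3479 = 32222203/3479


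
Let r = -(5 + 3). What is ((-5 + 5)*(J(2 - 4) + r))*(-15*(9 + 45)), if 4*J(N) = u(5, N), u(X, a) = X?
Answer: 0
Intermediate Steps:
J(N) = 5/4 (J(N) = (¼)*5 = 5/4)
r = -8 (r = -1*8 = -8)
((-5 + 5)*(J(2 - 4) + r))*(-15*(9 + 45)) = ((-5 + 5)*(5/4 - 8))*(-15*(9 + 45)) = (0*(-27/4))*(-15*54) = 0*(-810) = 0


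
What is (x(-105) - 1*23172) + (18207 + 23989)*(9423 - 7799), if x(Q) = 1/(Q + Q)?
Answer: 14385657719/210 ≈ 6.8503e+7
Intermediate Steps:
x(Q) = 1/(2*Q)
(x(-105) - 1*23172) + (18207 + 23989)*(9423 - 7799) = ((1/2)/(-105) - 1*23172) + (18207 + 23989)*(9423 - 7799) = ((1/2)*(-1/105) - 23172) + 42196*1624 = (-1/210 - 23172) + 68526304 = -4866121/210 + 68526304 = 14385657719/210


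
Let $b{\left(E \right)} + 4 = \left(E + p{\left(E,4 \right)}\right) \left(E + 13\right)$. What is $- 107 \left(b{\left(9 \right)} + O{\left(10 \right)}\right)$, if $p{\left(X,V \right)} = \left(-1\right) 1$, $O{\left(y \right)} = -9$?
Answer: $-17441$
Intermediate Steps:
$p{\left(X,V \right)} = -1$
$b{\left(E \right)} = -4 + \left(-1 + E\right) \left(13 + E\right)$ ($b{\left(E \right)} = -4 + \left(E - 1\right) \left(E + 13\right) = -4 + \left(-1 + E\right) \left(13 + E\right)$)
$- 107 \left(b{\left(9 \right)} + O{\left(10 \right)}\right) = - 107 \left(\left(-17 + 9^{2} + 12 \cdot 9\right) - 9\right) = - 107 \left(\left(-17 + 81 + 108\right) - 9\right) = - 107 \left(172 - 9\right) = \left(-107\right) 163 = -17441$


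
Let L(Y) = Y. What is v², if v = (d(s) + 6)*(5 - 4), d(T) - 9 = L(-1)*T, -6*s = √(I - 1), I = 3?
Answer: (90 + √2)²/36 ≈ 232.13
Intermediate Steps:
s = -√2/6 (s = -√(3 - 1)/6 = -√2/6 ≈ -0.23570)
d(T) = 9 - T
v = 15 + √2/6 (v = ((9 - (-1)*√2/6) + 6)*(5 - 4) = ((9 + √2/6) + 6)*1 = (15 + √2/6)*1 = 15 + √2/6 ≈ 15.236)
v² = (15 + √2/6)²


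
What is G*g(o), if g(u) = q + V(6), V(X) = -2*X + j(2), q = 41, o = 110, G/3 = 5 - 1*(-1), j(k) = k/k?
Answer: 540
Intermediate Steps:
j(k) = 1
G = 18 (G = 3*(5 - 1*(-1)) = 3*(5 + 1) = 3*6 = 18)
V(X) = 1 - 2*X (V(X) = -2*X + 1 = 1 - 2*X)
g(u) = 30 (g(u) = 41 + (1 - 2*6) = 41 + (1 - 12) = 41 - 11 = 30)
G*g(o) = 18*30 = 540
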